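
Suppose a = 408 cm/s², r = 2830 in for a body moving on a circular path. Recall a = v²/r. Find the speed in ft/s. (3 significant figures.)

56.2 ft/s

Rearranging a = v²/r for v: v = √(a·r).
a = 408 cm/s² = 4.080 m/s²; r = 2830 in = 71.88 m.
v = 17.13 m/s
17.13 m/s × (1 ft/s / 0.3048 m/s) = 56.19 ft/s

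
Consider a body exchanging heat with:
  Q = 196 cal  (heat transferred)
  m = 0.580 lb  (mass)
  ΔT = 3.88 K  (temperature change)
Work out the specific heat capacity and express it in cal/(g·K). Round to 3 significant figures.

0.192 cal/(g·K)

Rearranging: c = Q/(m·ΔT).
Q = 196 cal = 820.1 J; m = 0.580 lb = 0.2631 kg; ΔT = 3.88 K.
c = 803.4 J/(kg·K)
803.4 J/(kg·K) × (1 cal/(g·K) / 4184 J/(kg·K)) = 0.1920 cal/(g·K)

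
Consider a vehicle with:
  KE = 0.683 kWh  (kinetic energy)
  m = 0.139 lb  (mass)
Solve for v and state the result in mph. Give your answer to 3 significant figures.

Solving KE = ½mv² for v: v = √(2·KE/m).
KE = 0.683 kWh = 2.459×10^6 J; m = 0.139 lb = 0.06305 kg.
v = 8832 m/s
8832 m/s × (1 mph / 0.4470 m/s) = 19756 mph

19800 mph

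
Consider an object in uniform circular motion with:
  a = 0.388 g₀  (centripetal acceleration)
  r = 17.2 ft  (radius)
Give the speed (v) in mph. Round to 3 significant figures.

9.99 mph

Rearranging: v = √(a·r).
a = 0.388 g₀ = 3.805 m/s²; r = 17.2 ft = 5.243 m.
v = 4.466 m/s
4.466 m/s × (1 mph / 0.4470 m/s) = 9.991 mph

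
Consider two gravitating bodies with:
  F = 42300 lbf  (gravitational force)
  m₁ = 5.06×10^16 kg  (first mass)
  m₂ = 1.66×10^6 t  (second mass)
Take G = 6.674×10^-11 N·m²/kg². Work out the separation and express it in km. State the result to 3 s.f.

From Newton's law of gravitation: r = √(G·m₁m₂/F).
F = 42300 lbf = 1.882×10^5 N; m₁ = 5.06×10^16 kg; m₂ = 1.66×10^6 t = 1.660×10^9 kg; G = 6.674×10^-11 N·m²/kg².
r = 1.726×10^5 m
1.726×10^5 m × (1 km / 1000 m) = 172.6 km

173 km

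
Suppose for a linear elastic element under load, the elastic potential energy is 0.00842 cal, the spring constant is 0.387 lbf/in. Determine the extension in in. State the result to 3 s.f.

1.27 in

Rearranging U = ½k·x² for x: x = √(2U/k).
U = 0.00842 cal = 0.03523 J; k = 0.387 lbf/in = 67.77 N/m.
x = 0.03224 m
0.03224 m × (1 in / 0.02540 m) = 1.269 in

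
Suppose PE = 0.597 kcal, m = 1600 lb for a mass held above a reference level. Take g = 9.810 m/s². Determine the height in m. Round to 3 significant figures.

0.351 m

Rearranging PE = m·g·h for h: h = PE/(m·g).
PE = 0.597 kcal = 2498 J; m = 1600 lb = 725.7 kg; g = 9.810 m/s².
h = 0.3508 m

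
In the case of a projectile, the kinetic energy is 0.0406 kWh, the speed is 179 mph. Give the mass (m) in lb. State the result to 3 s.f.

Solving KE = ½mv² for m: m = 2·KE/v².
KE = 0.0406 kWh = 1.462×10^5 J; v = 179 mph = 80.02 m/s.
m = 45.65 kg
45.65 kg × (1 lb / 0.4536 kg) = 100.6 lb

101 lb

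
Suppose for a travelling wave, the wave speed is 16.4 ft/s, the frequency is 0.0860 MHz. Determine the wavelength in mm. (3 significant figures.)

0.0581 mm

Rearranging v = f·λ for λ: λ = v/f.
v = 16.4 ft/s = 4.999 m/s; f = 0.0860 MHz = 86000 Hz.
λ = 5.812×10^-5 m
5.812×10^-5 m × (1 mm / 0.001000 m) = 0.05812 mm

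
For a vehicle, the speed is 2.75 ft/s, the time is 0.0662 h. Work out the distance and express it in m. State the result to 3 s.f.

200 m

Rearranging: d = v·t.
v = 2.75 ft/s = 0.8382 m/s; t = 0.0662 h = 238.3 s.
d = 199.8 m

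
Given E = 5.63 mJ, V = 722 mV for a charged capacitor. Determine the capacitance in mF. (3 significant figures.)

Solving E = ½C·V² for C: C = 2E/V².
E = 5.63 mJ = 0.005630 J; V = 722 mV = 0.7220 V.
C = 0.02160 F
0.02160 F × (1 mF / 0.001000 F) = 21.60 mF

21.6 mF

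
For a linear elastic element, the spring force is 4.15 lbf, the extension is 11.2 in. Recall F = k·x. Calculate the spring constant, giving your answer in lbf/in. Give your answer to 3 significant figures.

0.371 lbf/in

Rearranging: k = F/x.
F = 4.15 lbf = 18.46 N; x = 11.2 in = 0.2845 m.
k = 64.89 N/m
64.89 N/m × (1 lbf/in / 175.1 N/m) = 0.3705 lbf/in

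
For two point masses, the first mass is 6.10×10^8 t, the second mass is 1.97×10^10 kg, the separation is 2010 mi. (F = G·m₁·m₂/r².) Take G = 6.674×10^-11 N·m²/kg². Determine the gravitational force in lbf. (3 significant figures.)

0.0172 lbf

Directly: F = Gm₁m₂/r².
m₁ = 6.10×10^8 t = 6.100×10^11 kg; m₂ = 1.97×10^10 kg; r = 2010 mi = 3.235×10^6 m; G = 6.674×10^-11 N·m²/kg².
F = 0.07665 N
0.07665 N × (1 lbf / 4.448 N) = 0.01723 lbf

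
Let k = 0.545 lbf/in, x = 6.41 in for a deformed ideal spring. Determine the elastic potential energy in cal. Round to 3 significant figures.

Directly: U = ½kx².
k = 0.545 lbf/in = 95.44 N/m; x = 6.41 in = 0.1628 m.
U = 1.265 J
1.265 J × (1 cal / 4.184 J) = 0.3024 cal

0.302 cal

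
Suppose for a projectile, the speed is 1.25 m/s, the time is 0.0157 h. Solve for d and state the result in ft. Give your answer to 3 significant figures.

Rearranging: d = v·t.
v = 1.25 m/s; t = 0.0157 h = 56.52 s.
d = 70.65 m
70.65 m × (1 ft / 0.3048 m) = 231.8 ft

232 ft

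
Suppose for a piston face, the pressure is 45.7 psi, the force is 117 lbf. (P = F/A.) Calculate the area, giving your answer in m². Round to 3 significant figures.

Rearranging P = F/A for A: A = F/P.
P = 45.7 psi = 3.151×10^5 Pa; F = 117 lbf = 520.4 N.
A = 0.001652 m²

0.00165 m²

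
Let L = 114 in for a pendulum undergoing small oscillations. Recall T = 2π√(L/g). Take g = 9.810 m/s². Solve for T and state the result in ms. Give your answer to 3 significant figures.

Directly: T = 2π√(L/g).
L = 114 in = 2.896 m; g = 9.810 m/s².
T = 3.414 s
3.414 s × (1 ms / 0.001000 s) = 3414 ms

3410 ms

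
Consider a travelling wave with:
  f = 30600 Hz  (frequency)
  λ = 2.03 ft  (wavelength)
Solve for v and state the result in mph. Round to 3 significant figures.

v is given directly by: v = fλ.
f = 30600 Hz; λ = 2.03 ft = 0.6187 m.
v = 18934 m/s
18934 m/s × (1 mph / 0.4470 m/s) = 42353 mph

42400 mph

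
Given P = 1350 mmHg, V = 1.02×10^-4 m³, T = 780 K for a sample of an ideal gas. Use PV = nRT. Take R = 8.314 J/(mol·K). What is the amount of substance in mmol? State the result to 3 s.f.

Rearranging: n = PV/(RT).
P = 1350 mmHg = 1.800×10^5 Pa; V = 1.02×10^-4 m³; T = 780 K; R = 8.314 J/(mol·K).
n = 0.002831 mol
0.002831 mol × (1 mmol / 0.001000 mol) = 2.831 mmol

2.83 mmol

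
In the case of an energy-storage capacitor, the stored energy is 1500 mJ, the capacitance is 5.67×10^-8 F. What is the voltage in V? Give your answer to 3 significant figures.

Solving E = ½C·V² for V: V = √(2E/C).
E = 1500 mJ = 1.500 J; C = 5.67×10^-8 F.
V = 7274 V

7270 V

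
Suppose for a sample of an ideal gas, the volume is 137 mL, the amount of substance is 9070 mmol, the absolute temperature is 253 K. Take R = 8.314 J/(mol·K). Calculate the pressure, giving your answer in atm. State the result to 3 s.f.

1370 atm

From the ideal-gas law: P = nRT/V.
V = 137 mL = 1.370×10^-4 m³; n = 9070 mmol = 9.070 mol; T = 253 K; R = 8.314 J/(mol·K).
P = 1.393×10^8 Pa
1.393×10^8 Pa × (1 atm / 1.013×10^5 Pa) = 1374 atm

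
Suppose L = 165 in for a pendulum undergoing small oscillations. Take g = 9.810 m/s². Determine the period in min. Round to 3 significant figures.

0.0684 min

T is given directly by: T = 2π√(L/g).
L = 165 in = 4.191 m; g = 9.810 m/s².
T = 4.107 s
4.107 s × (1 min / 60.00 s) = 0.06845 min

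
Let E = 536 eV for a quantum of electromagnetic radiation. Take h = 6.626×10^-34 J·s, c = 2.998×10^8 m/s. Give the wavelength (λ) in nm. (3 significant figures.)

Solving E = h·c/λ for λ: λ = hc/E.
E = 536 eV = 8.588×10^-17 J; h = 6.626×10^-34 J·s; c = 2.998×10^8 m/s.
λ = 2.313×10^-9 m
2.313×10^-9 m × (1 nm / 1.000×10^-9 m) = 2.313 nm

2.31 nm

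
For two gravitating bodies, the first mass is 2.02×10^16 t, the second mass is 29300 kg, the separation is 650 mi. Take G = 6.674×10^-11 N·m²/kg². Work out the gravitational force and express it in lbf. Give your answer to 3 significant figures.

8.12 lbf

Directly: F = Gm₁m₂/r².
m₁ = 2.02×10^16 t = 2.020×10^19 kg; m₂ = 29300 kg; r = 650 mi = 1.046×10^6 m; G = 6.674×10^-11 N·m²/kg².
F = 36.10 N
36.10 N × (1 lbf / 4.448 N) = 8.115 lbf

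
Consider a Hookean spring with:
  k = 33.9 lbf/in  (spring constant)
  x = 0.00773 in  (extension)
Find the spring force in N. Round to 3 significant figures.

1.17 N

From Hooke's law: F = kx.
k = 33.9 lbf/in = 5937 N/m; x = 0.00773 in = 1.963×10^-4 m.
F = 1.166 N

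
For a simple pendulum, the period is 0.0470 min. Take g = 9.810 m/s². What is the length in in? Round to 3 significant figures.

77.8 in

Rearranging: L = g·(T/2π)².
T = 0.0470 min = 2.820 s; g = 9.810 m/s².
L = 1.976 m
1.976 m × (1 in / 0.02540 m) = 77.80 in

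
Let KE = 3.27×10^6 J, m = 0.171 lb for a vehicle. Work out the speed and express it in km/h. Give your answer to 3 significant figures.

33100 km/h

Rearranging KE = ½mv² for v: v = √(2·KE/m).
KE = 3.27×10^6 J; m = 0.171 lb = 0.07756 kg.
v = 9182 m/s
9182 m/s × (1 km/h / 0.2778 m/s) = 33057 km/h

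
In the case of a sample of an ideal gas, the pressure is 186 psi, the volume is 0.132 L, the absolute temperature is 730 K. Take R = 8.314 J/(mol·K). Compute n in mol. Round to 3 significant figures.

From the ideal-gas law: n = PV/(RT).
P = 186 psi = 1.282×10^6 Pa; V = 0.132 L = 1.320×10^-4 m³; T = 730 K; R = 8.314 J/(mol·K).
n = 0.02789 mol

0.0279 mol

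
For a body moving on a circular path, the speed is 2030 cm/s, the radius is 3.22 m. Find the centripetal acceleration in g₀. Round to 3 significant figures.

13.1 g₀

Directly: a = v²/r.
v = 2030 cm/s = 20.30 m/s; r = 3.22 m.
a = 128.0 m/s²
128.0 m/s² × (1 g₀ / 9.807 m/s²) = 13.05 g₀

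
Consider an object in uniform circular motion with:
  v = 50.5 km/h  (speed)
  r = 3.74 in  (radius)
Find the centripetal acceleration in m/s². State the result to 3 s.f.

2070 m/s²

a is given directly by: a = v²/r.
v = 50.5 km/h = 14.03 m/s; r = 3.74 in = 0.09500 m.
a = 2071 m/s²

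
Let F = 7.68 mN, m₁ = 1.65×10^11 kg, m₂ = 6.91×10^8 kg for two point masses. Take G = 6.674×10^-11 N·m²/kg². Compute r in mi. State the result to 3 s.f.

619 mi

Rearranging: r = √(G·m₁m₂/F).
F = 7.68 mN = 0.007680 N; m₁ = 1.65×10^11 kg; m₂ = 6.91×10^8 kg; G = 6.674×10^-11 N·m²/kg².
r = 9.954×10^5 m
9.954×10^5 m × (1 mi / 1609 m) = 618.5 mi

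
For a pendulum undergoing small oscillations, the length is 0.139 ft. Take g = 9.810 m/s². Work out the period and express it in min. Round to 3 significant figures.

0.00688 min

Directly: T = 2π√(L/g).
L = 0.139 ft = 0.04237 m; g = 9.810 m/s².
T = 0.4129 s
0.4129 s × (1 min / 60.00 s) = 0.006882 min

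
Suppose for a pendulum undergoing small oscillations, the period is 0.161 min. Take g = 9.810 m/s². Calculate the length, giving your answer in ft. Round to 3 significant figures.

Rearranging T = 2π√(L/g) for L: L = g·(T/2π)².
T = 0.161 min = 9.660 s; g = 9.810 m/s².
L = 23.19 m
23.19 m × (1 ft / 0.3048 m) = 76.08 ft

76.1 ft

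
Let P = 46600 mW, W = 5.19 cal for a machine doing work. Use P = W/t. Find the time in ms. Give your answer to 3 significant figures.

466 ms

Rearranging P = W/t for t: t = W/P.
P = 46600 mW = 46.60 W; W = 5.19 cal = 21.71 J.
t = 0.4660 s
0.4660 s × (1 ms / 0.001000 s) = 466.0 ms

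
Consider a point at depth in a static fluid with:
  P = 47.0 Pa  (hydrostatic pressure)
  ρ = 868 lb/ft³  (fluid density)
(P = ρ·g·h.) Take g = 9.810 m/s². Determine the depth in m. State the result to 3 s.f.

3.45×10^-4 m

Rearranging: h = P/(ρ·g).
P = 47.0 Pa; ρ = 868 lb/ft³ = 13904 kg/m³; g = 9.810 m/s².
h = 3.446×10^-4 m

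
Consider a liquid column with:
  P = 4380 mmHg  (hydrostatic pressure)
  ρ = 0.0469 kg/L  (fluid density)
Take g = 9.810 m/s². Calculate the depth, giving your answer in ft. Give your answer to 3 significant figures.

4160 ft

Rearranging: h = P/(ρ·g).
P = 4380 mmHg = 5.840×10^5 Pa; ρ = 0.0469 kg/L = 46.90 kg/m³; g = 9.810 m/s².
h = 1269 m
1269 m × (1 ft / 0.3048 m) = 4164 ft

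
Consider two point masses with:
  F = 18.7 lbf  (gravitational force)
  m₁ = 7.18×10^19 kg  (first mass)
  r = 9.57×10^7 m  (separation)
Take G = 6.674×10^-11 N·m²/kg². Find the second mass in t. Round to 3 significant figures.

Rearranging: m₂ = F·r²/(G·m₁).
F = 18.7 lbf = 83.18 N; m₁ = 7.18×10^19 kg; r = 9.57×10^7 m; G = 6.674×10^-11 N·m²/kg².
m₂ = 1.590×10^8 kg
1.590×10^8 kg × (1 t / 1000 kg) = 1.590×10^5 t

1.59×10^5 t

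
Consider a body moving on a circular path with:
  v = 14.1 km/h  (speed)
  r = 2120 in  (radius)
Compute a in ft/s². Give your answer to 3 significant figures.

0.935 ft/s²

a is given directly by: a = v²/r.
v = 14.1 km/h = 3.917 m/s; r = 2120 in = 53.85 m.
a = 0.2849 m/s²
0.2849 m/s² × (1 ft/s² / 0.3048 m/s²) = 0.9346 ft/s²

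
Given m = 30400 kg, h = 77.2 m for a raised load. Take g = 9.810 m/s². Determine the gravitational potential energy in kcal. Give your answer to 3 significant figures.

PE is given directly by: PE = mgh.
m = 30400 kg; h = 77.2 m; g = 9.810 m/s².
PE = 2.302×10^7 J
2.302×10^7 J × (1 kcal / 4184 J) = 5503 kcal

5500 kcal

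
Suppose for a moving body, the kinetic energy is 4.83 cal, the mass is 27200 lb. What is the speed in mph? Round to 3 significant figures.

0.128 mph

Solving KE = ½mv² for v: v = √(2·KE/m).
KE = 4.83 cal = 20.21 J; m = 27200 lb = 12338 kg.
v = 0.05724 m/s
0.05724 m/s × (1 mph / 0.4470 m/s) = 0.1280 mph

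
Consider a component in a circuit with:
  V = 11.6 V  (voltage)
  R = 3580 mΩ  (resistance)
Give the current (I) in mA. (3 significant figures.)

Solving V = I·R for I: I = V/R.
V = 11.6 V; R = 3580 mΩ = 3.580 Ω.
I = 3.240 A
3.240 A × (1 mA / 0.001000 A) = 3240 mA

3240 mA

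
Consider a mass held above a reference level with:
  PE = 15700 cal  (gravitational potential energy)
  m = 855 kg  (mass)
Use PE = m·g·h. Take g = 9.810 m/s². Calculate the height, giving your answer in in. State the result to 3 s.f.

Solving PE = m·g·h for h: h = PE/(m·g).
PE = 15700 cal = 65689 J; m = 855 kg; g = 9.810 m/s².
h = 7.832 m
7.832 m × (1 in / 0.02540 m) = 308.3 in

308 in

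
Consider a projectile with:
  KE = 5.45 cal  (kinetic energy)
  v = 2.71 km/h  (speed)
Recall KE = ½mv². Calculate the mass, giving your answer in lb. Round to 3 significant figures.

Rearranging: m = 2·KE/v².
KE = 5.45 cal = 22.80 J; v = 2.71 km/h = 0.7528 m/s.
m = 80.48 kg
80.48 kg × (1 lb / 0.4536 kg) = 177.4 lb

177 lb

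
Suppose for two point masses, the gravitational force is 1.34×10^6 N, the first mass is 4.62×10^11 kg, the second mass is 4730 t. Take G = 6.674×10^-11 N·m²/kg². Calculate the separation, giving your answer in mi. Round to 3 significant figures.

Rearranging: r = √(G·m₁m₂/F).
F = 1.34×10^6 N; m₁ = 4.62×10^11 kg; m₂ = 4730 t = 4.730×10^6 kg; G = 6.674×10^-11 N·m²/kg².
r = 10.43 m
10.43 m × (1 mi / 1609 m) = 0.006483 mi

0.00648 mi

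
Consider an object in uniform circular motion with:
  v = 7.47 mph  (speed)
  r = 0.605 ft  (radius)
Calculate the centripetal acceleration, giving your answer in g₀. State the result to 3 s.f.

6.17 g₀

a is given directly by: a = v²/r.
v = 7.47 mph = 3.339 m/s; r = 0.605 ft = 0.1844 m.
a = 60.47 m/s²
60.47 m/s² × (1 g₀ / 9.807 m/s²) = 6.167 g₀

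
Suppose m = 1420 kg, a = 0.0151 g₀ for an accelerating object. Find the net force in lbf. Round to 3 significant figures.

From Newton's second law: F = m·a.
m = 1420 kg; a = 0.0151 g₀ = 0.1481 m/s².
F = 210.3 N  (the unit combination reduces to kg·m/s² = N)
210.3 N × (1 lbf / 4.448 N) = 47.27 lbf

47.3 lbf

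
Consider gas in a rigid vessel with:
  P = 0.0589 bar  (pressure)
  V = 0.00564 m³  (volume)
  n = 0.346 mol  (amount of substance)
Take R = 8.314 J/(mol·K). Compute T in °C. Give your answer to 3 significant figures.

-262 °C

From the ideal-gas law: T = PV/(nR).
P = 0.0589 bar = 5890 Pa; V = 0.00564 m³; n = 0.346 mol; R = 8.314 J/(mol·K).
T = 11.55 K
11.55 K − 273.15 = -261.6 °C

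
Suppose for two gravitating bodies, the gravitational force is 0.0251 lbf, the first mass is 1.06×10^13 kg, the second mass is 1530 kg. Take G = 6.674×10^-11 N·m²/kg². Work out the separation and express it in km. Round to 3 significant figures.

3.11 km

From Newton's law of gravitation: r = √(G·m₁m₂/F).
F = 0.0251 lbf = 0.1117 N; m₁ = 1.06×10^13 kg; m₂ = 1530 kg; G = 6.674×10^-11 N·m²/kg².
r = 3114 m
3114 m × (1 km / 1000 m) = 3.114 km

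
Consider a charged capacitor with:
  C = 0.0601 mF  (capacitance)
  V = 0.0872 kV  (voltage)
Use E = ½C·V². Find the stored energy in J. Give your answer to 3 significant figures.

Directly: E = ½CV².
C = 0.0601 mF = 6.010×10^-5 F; V = 0.0872 kV = 87.20 V.
E = 0.2285 J

0.228 J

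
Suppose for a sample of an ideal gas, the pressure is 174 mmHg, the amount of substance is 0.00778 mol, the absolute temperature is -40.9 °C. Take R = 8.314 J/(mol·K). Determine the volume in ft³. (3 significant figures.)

Solving PV = nRT for V: V = nRT/P.
P = 174 mmHg = 23198 Pa; n = 0.00778 mol; T = -40.9 °C = 232.2 K; R = 8.314 J/(mol·K).
V = 6.476×10^-4 m³
6.476×10^-4 m³ × (1 ft³ / 0.02832 m³) = 0.02287 ft³

0.0229 ft³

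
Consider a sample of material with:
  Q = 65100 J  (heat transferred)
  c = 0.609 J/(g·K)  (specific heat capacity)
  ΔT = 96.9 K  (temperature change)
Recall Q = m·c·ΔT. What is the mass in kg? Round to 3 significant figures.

1.10 kg

Solving Q = m·c·ΔT for m: m = Q/(c·ΔT).
Q = 65100 J; c = 0.609 J/(g·K) = 609.0 J/(kg·K); ΔT = 96.9 K.
m = 1.103 kg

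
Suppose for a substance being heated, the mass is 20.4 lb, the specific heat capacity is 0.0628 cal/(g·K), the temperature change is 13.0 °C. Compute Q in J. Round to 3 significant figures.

Q is given directly by: Q = mcΔT.
m = 20.4 lb = 9.253 kg; c = 0.0628 cal/(g·K) = 262.8 J/(kg·K); ΔT = 13.0 °C = 13.00 K.
Q = 31608 J

31600 J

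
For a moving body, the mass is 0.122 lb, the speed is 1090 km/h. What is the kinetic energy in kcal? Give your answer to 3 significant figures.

Directly: KE = ½mv².
m = 0.122 lb = 0.05534 kg; v = 1090 km/h = 302.8 m/s.
KE = 2537 J
2537 J × (1 kcal / 4184 J) = 0.6063 kcal

0.606 kcal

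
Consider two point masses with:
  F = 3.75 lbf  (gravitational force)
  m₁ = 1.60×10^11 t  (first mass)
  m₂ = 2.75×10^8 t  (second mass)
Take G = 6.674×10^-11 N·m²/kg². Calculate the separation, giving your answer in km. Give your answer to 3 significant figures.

From Newton's law of gravitation: r = √(G·m₁m₂/F).
F = 3.75 lbf = 16.68 N; m₁ = 1.60×10^11 t = 1.600×10^14 kg; m₂ = 2.75×10^8 t = 2.750×10^11 kg; G = 6.674×10^-11 N·m²/kg².
r = 1.327×10^7 m
1.327×10^7 m × (1 km / 1000 m) = 13268 km

13300 km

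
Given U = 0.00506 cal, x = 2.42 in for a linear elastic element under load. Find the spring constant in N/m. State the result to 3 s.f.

11.2 N/m

Solving U = ½k·x² for k: k = 2U/x².
U = 0.00506 cal = 0.02117 J; x = 2.42 in = 0.06147 m.
k = 11.21 N/m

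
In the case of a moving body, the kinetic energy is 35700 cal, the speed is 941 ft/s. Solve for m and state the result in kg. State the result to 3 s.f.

3.63 kg

Rearranging KE = ½mv² for m: m = 2·KE/v².
KE = 35700 cal = 1.494×10^5 J; v = 941 ft/s = 286.8 m/s.
m = 3.631 kg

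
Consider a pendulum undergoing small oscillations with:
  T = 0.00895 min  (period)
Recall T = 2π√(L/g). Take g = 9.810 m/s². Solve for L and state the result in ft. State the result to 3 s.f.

Solving T = 2π√(L/g) for L: L = g·(T/2π)².
T = 0.00895 min = 0.5370 s; g = 9.810 m/s².
L = 0.07166 m
0.07166 m × (1 ft / 0.3048 m) = 0.2351 ft

0.235 ft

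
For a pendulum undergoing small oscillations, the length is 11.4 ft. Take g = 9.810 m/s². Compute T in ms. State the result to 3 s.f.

Directly: T = 2π√(L/g).
L = 11.4 ft = 3.475 m; g = 9.810 m/s².
T = 3.739 s
3.739 s × (1 ms / 0.001000 s) = 3739 ms

3740 ms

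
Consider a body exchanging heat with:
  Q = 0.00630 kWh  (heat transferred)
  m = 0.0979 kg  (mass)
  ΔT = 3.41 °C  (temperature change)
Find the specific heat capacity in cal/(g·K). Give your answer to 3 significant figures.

Solving Q = m·c·ΔT for c: c = Q/(m·ΔT).
Q = 0.00630 kWh = 22680 J; m = 0.0979 kg; ΔT = 3.41 °C = 3.410 K.
c = 67937 J/(kg·K)
67937 J/(kg·K) × (1 cal/(g·K) / 4184 J/(kg·K)) = 16.24 cal/(g·K)

16.2 cal/(g·K)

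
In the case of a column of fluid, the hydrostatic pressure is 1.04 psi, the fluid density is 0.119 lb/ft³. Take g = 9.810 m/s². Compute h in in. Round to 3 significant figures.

15100 in

Solving P = ρ·g·h for h: h = P/(ρ·g).
P = 1.04 psi = 7171 Pa; ρ = 0.119 lb/ft³ = 1.906 kg/m³; g = 9.810 m/s².
h = 383.5 m
383.5 m × (1 in / 0.02540 m) = 15097 in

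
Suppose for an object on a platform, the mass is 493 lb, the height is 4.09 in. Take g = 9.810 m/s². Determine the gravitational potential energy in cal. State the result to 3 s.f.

54.5 cal

PE is given directly by: PE = mgh.
m = 493 lb = 223.6 kg; h = 4.09 in = 0.1039 m; g = 9.810 m/s².
PE = 227.9 J  (the unit combination reduces to kg·m²/s² = J)
227.9 J × (1 cal / 4.184 J) = 54.47 cal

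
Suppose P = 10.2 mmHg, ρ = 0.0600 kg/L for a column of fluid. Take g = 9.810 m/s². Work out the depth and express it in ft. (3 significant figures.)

7.58 ft

Solving P = ρ·g·h for h: h = P/(ρ·g).
P = 10.2 mmHg = 1360 Pa; ρ = 0.0600 kg/L = 60.00 kg/m³; g = 9.810 m/s².
h = 2.310 m
2.310 m × (1 ft / 0.3048 m) = 7.580 ft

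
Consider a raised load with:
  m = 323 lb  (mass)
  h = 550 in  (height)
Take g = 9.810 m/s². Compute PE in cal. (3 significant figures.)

PE is given directly by: PE = mgh.
m = 323 lb = 146.5 kg; h = 550 in = 13.97 m; g = 9.810 m/s².
PE = 20079 J
20079 J × (1 cal / 4.184 J) = 4799 cal

4800 cal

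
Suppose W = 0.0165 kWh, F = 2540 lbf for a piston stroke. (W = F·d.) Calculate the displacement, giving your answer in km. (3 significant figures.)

0.00526 km

Solving W = F·d for d: d = W/F.
W = 0.0165 kWh = 59400 J; F = 2540 lbf = 11298 N.
d = 5.257 m
5.257 m × (1 km / 1000 m) = 0.005257 km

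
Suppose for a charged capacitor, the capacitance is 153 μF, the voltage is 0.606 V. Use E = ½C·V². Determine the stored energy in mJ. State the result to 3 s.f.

Directly: E = ½CV².
C = 153 μF = 1.530×10^-4 F; V = 0.606 V.
E = 2.809×10^-5 J
2.809×10^-5 J × (1 mJ / 0.001000 J) = 0.02809 mJ

0.0281 mJ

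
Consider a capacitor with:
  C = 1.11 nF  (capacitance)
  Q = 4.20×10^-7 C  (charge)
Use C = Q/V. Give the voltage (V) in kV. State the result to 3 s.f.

0.378 kV

Rearranging C = Q/V for V: V = Q/C.
C = 1.11 nF = 1.110×10^-9 F; Q = 4.20×10^-7 C.
V = 378.4 V
378.4 V × (1 kV / 1000 V) = 0.3784 kV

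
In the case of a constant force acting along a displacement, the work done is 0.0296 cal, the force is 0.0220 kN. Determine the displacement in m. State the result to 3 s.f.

Solving W = F·d for d: d = W/F.
W = 0.0296 cal = 0.1238 J; F = 0.0220 kN = 22.00 N.
d = 0.005629 m

0.00563 m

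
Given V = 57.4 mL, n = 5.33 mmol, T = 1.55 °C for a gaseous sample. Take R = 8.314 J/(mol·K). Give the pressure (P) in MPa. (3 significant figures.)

0.212 MPa

From the ideal-gas law: P = nRT/V.
V = 57.4 mL = 5.740×10^-5 m³; n = 5.33 mmol = 0.005330 mol; T = 1.55 °C = 274.7 K; R = 8.314 J/(mol·K).
P = 2.121×10^5 Pa
2.121×10^5 Pa × (1 MPa / 1.000×10^6 Pa) = 0.2121 MPa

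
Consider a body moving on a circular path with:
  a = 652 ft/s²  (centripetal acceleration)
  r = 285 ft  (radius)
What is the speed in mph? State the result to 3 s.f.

Rearranging: v = √(a·r).
a = 652 ft/s² = 198.7 m/s²; r = 285 ft = 86.87 m.
v = 131.4 m/s
131.4 m/s × (1 mph / 0.4470 m/s) = 293.9 mph

294 mph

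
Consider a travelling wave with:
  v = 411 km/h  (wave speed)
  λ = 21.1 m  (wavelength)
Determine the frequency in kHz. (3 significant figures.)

0.00541 kHz

Rearranging: f = v/λ.
v = 411 km/h = 114.2 m/s; λ = 21.1 m.
f = 5.411 Hz
5.411 Hz × (1 kHz / 1000 Hz) = 0.005411 kHz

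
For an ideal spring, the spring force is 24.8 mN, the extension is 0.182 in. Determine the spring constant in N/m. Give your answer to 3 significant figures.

Rearranging F = k·x for k: k = F/x.
F = 24.8 mN = 0.02480 N; x = 0.182 in = 0.004623 m.
k = 5.365 N/m

5.36 N/m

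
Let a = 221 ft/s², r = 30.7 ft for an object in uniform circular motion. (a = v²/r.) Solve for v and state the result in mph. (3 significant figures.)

Rearranging a = v²/r for v: v = √(a·r).
a = 221 ft/s² = 67.36 m/s²; r = 30.7 ft = 9.357 m.
v = 25.11 m/s
25.11 m/s × (1 mph / 0.4470 m/s) = 56.16 mph

56.2 mph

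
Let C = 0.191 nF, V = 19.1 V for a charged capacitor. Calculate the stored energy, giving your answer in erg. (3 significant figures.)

0.348 erg

E is given directly by: E = ½CV².
C = 0.191 nF = 1.910×10^-10 F; V = 19.1 V.
E = 3.484×10^-8 J  (the unit combination reduces to kg·m²/s² = J)
3.484×10^-8 J × (1 erg / 1.000×10^-7 J) = 0.3484 erg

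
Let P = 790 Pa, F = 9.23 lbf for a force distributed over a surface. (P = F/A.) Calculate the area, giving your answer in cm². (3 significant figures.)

Solving P = F/A for A: A = F/P.
P = 790 Pa; F = 9.23 lbf = 41.06 N.
A = 0.05197 m²
0.05197 m² × (1 cm² / 1.000×10^-4 m²) = 519.7 cm²

520 cm²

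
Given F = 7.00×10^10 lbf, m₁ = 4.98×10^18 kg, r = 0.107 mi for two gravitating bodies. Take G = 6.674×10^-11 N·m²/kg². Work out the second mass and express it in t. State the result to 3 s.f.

27800 t

From Newton's law of gravitation: m₂ = F·r²/(G·m₁).
F = 7.00×10^10 lbf = 3.114×10^11 N; m₁ = 4.98×10^18 kg; r = 0.107 mi = 172.2 m; G = 6.674×10^-11 N·m²/kg².
m₂ = 2.778×10^7 kg
2.778×10^7 kg × (1 t / 1000 kg) = 27780 t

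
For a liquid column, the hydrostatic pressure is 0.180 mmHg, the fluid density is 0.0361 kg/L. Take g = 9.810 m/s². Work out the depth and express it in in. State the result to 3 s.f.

Rearranging: h = P/(ρ·g).
P = 0.180 mmHg = 24.00 Pa; ρ = 0.0361 kg/L = 36.10 kg/m³; g = 9.810 m/s².
h = 0.06776 m
0.06776 m × (1 in / 0.02540 m) = 2.668 in

2.67 in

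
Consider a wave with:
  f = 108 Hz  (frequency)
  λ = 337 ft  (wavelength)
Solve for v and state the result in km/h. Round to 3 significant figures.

v is given directly by: v = fλ.
f = 108 Hz; λ = 337 ft = 102.7 m.
v = 11094 m/s
11094 m/s × (1 km/h / 0.2778 m/s) = 39937 km/h

39900 km/h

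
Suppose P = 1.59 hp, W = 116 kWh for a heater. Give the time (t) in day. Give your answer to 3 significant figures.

Solving P = W/t for t: t = W/P.
P = 1.59 hp = 1186 W; W = 116 kWh = 4.176×10^8 J.
t = 3.522×10^5 s
3.522×10^5 s × (1 day / 86400 s) = 4.076 day

4.08 day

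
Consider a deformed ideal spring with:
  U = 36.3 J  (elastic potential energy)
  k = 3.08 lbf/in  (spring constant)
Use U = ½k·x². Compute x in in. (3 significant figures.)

14.4 in

Rearranging U = ½k·x² for x: x = √(2U/k).
U = 36.3 J; k = 3.08 lbf/in = 539.4 N/m.
x = 0.3669 m
0.3669 m × (1 in / 0.02540 m) = 14.44 in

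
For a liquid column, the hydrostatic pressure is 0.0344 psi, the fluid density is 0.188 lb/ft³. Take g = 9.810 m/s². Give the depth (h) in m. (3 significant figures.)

Rearranging P = ρ·g·h for h: h = P/(ρ·g).
P = 0.0344 psi = 237.2 Pa; ρ = 0.188 lb/ft³ = 3.011 kg/m³; g = 9.810 m/s².
h = 8.028 m

8.03 m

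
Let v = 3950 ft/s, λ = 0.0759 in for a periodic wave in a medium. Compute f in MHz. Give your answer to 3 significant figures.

Rearranging: f = v/λ.
v = 3950 ft/s = 1204 m/s; λ = 0.0759 in = 0.001928 m.
f = 6.245×10^5 Hz
6.245×10^5 Hz × (1 MHz / 1.000×10^6 Hz) = 0.6245 MHz

0.625 MHz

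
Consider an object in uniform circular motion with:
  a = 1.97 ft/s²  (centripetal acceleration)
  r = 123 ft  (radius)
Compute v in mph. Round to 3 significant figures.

Rearranging a = v²/r for v: v = √(a·r).
a = 1.97 ft/s² = 0.6005 m/s²; r = 123 ft = 37.49 m.
v = 4.745 m/s
4.745 m/s × (1 mph / 0.4470 m/s) = 10.61 mph

10.6 mph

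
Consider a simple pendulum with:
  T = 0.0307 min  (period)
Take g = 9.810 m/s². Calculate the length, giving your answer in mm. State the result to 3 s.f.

Rearranging: L = g·(T/2π)².
T = 0.0307 min = 1.842 s; g = 9.810 m/s².
L = 0.8431 m
0.8431 m × (1 mm / 0.001000 m) = 843.1 mm

843 mm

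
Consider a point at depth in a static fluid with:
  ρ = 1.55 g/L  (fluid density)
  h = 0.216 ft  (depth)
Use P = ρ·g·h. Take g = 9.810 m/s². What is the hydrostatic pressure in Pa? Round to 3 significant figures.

P is given directly by: P = ρgh.
ρ = 1.55 g/L = 1.550 kg/m³; h = 0.216 ft = 0.06584 m; g = 9.810 m/s².
P = 1.001 Pa  (the unit combination reduces to kg/(m·s²) = Pa)

1.00 Pa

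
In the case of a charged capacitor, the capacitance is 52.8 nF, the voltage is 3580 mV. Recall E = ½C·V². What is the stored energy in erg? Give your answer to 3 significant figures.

Directly: E = ½CV².
C = 52.8 nF = 5.280×10^-8 F; V = 3580 mV = 3.580 V.
E = 3.384×10^-7 J
3.384×10^-7 J × (1 erg / 1.000×10^-7 J) = 3.384 erg

3.38 erg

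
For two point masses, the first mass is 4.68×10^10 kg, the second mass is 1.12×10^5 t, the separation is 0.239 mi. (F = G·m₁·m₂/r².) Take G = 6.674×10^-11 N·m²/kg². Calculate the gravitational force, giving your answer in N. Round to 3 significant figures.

2360 N

Directly: F = Gm₁m₂/r².
m₁ = 4.68×10^10 kg; m₂ = 1.12×10^5 t = 1.120×10^8 kg; r = 0.239 mi = 384.6 m; G = 6.674×10^-11 N·m²/kg².
F = 2365 N  (the unit combination reduces to kg·m/s² = N)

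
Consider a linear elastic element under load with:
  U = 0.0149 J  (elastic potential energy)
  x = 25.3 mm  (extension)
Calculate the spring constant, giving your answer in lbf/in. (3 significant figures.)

Solving U = ½k·x² for k: k = 2U/x².
U = 0.0149 J; x = 25.3 mm = 0.02530 m.
k = 46.56 N/m
46.56 N/m × (1 lbf/in / 175.1 N/m) = 0.2658 lbf/in

0.266 lbf/in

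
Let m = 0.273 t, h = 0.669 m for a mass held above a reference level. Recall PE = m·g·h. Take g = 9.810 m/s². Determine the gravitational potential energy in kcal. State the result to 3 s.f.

PE is given directly by: PE = mgh.
m = 0.273 t = 273.0 kg; h = 0.669 m; g = 9.810 m/s².
PE = 1792 J  (the unit combination reduces to kg·m²/s² = J)
1792 J × (1 kcal / 4184 J) = 0.4282 kcal

0.428 kcal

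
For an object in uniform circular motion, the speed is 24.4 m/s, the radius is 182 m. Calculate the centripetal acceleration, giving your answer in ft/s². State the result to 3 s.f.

a is given directly by: a = v²/r.
v = 24.4 m/s; r = 182 m.
a = 3.271 m/s²
3.271 m/s² × (1 ft/s² / 0.3048 m/s²) = 10.73 ft/s²

10.7 ft/s²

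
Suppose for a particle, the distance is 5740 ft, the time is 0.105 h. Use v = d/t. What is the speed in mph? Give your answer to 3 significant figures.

Directly: v = d/t.
d = 5740 ft = 1750 m; t = 0.105 h = 378.0 s.
v = 4.628 m/s
4.628 m/s × (1 mph / 0.4470 m/s) = 10.35 mph

10.4 mph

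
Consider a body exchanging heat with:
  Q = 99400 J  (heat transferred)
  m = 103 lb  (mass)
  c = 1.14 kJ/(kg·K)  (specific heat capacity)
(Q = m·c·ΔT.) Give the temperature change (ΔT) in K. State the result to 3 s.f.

Solving Q = m·c·ΔT for ΔT: ΔT = Q/(m·c).
Q = 99400 J; m = 103 lb = 46.72 kg; c = 1.14 kJ/(kg·K) = 1140 J/(kg·K).
ΔT = 1.866 K

1.87 K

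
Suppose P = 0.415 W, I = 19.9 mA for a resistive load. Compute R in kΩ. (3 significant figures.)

1.05 kΩ

Rearranging: R = P/I².
P = 0.415 W; I = 19.9 mA = 0.01990 A.
R = 1048 Ω
1048 Ω × (1 kΩ / 1000 Ω) = 1.048 kΩ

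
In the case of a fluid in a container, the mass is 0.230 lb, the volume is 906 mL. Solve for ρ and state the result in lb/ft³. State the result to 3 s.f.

7.19 lb/ft³

ρ is given directly by: ρ = m/V.
m = 0.230 lb = 0.1043 kg; V = 906 mL = 9.060×10^-4 m³.
ρ = 115.2 kg/m³
115.2 kg/m³ × (1 lb/ft³ / 16.02 kg/m³) = 7.189 lb/ft³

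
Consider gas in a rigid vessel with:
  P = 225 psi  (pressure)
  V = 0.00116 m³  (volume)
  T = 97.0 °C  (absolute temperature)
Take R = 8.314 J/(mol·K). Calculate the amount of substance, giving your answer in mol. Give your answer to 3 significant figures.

0.585 mol

From the ideal-gas law: n = PV/(RT).
P = 225 psi = 1.551×10^6 Pa; V = 0.00116 m³; T = 97.0 °C = 370.1 K; R = 8.314 J/(mol·K).
n = 0.5848 mol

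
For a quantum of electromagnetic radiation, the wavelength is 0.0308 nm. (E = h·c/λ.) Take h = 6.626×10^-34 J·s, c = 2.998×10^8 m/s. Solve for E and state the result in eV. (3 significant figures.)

Directly: E = hc/λ.
λ = 0.0308 nm = 3.080×10^-11 m; h = 6.626×10^-34 J·s; c = 2.998×10^8 m/s.
E = 6.450×10^-15 J  (the unit combination reduces to kg·m²/s² = J)
6.450×10^-15 J × (1 eV / 1.602×10^-19 J) = 40255 eV

40300 eV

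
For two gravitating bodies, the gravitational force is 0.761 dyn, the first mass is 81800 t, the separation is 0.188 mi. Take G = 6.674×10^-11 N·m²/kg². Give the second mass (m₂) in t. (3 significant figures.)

Rearranging F = G·m₁·m₂/r² for m₂: m₂ = F·r²/(G·m₁).
F = 0.761 dyn = 7.610×10^-6 N; m₁ = 81800 t = 8.180×10^7 kg; r = 0.188 mi = 302.6 m; G = 6.674×10^-11 N·m²/kg².
m₂ = 127.6 kg
127.6 kg × (1 t / 1000 kg) = 0.1276 t

0.128 t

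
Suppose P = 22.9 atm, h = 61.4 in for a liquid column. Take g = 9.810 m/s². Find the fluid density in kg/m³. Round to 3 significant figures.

1.52×10^5 kg/m³

Rearranging: ρ = P/(g·h).
P = 22.9 atm = 2.320×10^6 Pa; h = 61.4 in = 1.560 m; g = 9.810 m/s².
ρ = 1.517×10^5 kg/m³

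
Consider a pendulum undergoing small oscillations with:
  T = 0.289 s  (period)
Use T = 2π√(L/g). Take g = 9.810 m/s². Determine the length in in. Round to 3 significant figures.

Rearranging: L = g·(T/2π)².
T = 0.289 s; g = 9.810 m/s².
L = 0.02075 m
0.02075 m × (1 in / 0.02540 m) = 0.8171 in

0.817 in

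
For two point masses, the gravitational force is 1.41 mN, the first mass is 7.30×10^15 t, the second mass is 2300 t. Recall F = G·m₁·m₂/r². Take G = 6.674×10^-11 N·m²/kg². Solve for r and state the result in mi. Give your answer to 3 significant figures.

5.54×10^5 mi

From Newton's law of gravitation: r = √(G·m₁m₂/F).
F = 1.41 mN = 0.001410 N; m₁ = 7.30×10^15 t = 7.300×10^18 kg; m₂ = 2300 t = 2.300×10^6 kg; G = 6.674×10^-11 N·m²/kg².
r = 8.915×10^8 m
8.915×10^8 m × (1 mi / 1609 m) = 5.539×10^5 mi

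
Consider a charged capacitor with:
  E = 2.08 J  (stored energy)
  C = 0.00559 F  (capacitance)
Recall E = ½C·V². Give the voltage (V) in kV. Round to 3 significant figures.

Rearranging: V = √(2E/C).
E = 2.08 J; C = 0.00559 F.
V = 27.28 V  (the unit combination reduces to kg·m²/(A·s³) = V)
27.28 V × (1 kV / 1000 V) = 0.02728 kV

0.0273 kV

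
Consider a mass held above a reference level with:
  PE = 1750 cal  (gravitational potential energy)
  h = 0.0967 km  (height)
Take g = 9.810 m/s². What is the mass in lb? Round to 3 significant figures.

17.0 lb

Solving PE = m·g·h for m: m = PE/(g·h).
PE = 1750 cal = 7322 J; h = 0.0967 km = 96.70 m; g = 9.810 m/s².
m = 7.719 kg
7.719 kg × (1 lb / 0.4536 kg) = 17.02 lb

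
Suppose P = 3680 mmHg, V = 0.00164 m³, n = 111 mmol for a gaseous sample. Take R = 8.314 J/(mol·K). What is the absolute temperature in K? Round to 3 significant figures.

872 K

Rearranging PV = nRT for T: T = PV/(nR).
P = 3680 mmHg = 4.906×10^5 Pa; V = 0.00164 m³; n = 111 mmol = 0.1110 mol; R = 8.314 J/(mol·K).
T = 871.9 K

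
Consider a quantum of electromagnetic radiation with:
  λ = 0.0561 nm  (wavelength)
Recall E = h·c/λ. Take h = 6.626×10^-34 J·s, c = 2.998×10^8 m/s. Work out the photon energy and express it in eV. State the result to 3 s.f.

E is given directly by: E = hc/λ.
λ = 0.0561 nm = 5.610×10^-11 m; h = 6.626×10^-34 J·s; c = 2.998×10^8 m/s.
E = 3.541×10^-15 J
3.541×10^-15 J × (1 eV / 1.602×10^-19 J) = 22101 eV

22100 eV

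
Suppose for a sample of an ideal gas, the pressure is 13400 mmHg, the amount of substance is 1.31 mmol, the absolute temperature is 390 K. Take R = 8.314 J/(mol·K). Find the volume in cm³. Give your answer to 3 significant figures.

Rearranging PV = nRT for V: V = nRT/P.
P = 13400 mmHg = 1.787×10^6 Pa; n = 1.31 mmol = 0.001310 mol; T = 390 K; R = 8.314 J/(mol·K).
V = 2.378×10^-6 m³
2.378×10^-6 m³ × (1 cm³ / 1.000×10^-6 m³) = 2.378 cm³

2.38 cm³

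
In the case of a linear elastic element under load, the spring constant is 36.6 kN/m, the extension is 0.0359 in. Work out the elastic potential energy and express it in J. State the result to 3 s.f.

0.0152 J

U is given directly by: U = ½kx².
k = 36.6 kN/m = 36600 N/m; x = 0.0359 in = 9.119×10^-4 m.
U = 0.01522 J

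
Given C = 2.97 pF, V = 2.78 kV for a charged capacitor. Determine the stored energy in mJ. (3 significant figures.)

0.0115 mJ

Directly: E = ½CV².
C = 2.97 pF = 2.970×10^-12 F; V = 2.78 kV = 2780 V.
E = 1.148×10^-5 J
1.148×10^-5 J × (1 mJ / 0.001000 J) = 0.01148 mJ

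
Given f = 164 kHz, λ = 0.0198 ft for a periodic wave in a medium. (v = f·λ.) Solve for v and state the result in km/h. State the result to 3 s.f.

3560 km/h

v is given directly by: v = fλ.
f = 164 kHz = 1.640×10^5 Hz; λ = 0.0198 ft = 0.006035 m.
v = 989.7 m/s
989.7 m/s × (1 km/h / 0.2778 m/s) = 3563 km/h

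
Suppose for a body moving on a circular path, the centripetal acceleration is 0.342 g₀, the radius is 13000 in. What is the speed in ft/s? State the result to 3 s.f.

Solving a = v²/r for v: v = √(a·r).
a = 0.342 g₀ = 3.354 m/s²; r = 13000 in = 330.2 m.
v = 33.28 m/s
33.28 m/s × (1 ft/s / 0.3048 m/s) = 109.2 ft/s

109 ft/s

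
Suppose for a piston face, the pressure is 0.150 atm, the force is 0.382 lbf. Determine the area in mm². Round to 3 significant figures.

Solving P = F/A for A: A = F/P.
P = 0.150 atm = 15199 Pa; F = 0.382 lbf = 1.699 N.
A = 1.118×10^-4 m²
1.118×10^-4 m² × (1 mm² / 1.000×10^-6 m²) = 111.8 mm²

112 mm²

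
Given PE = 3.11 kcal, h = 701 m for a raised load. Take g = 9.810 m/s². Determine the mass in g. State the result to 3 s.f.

1890 g

Rearranging: m = PE/(g·h).
PE = 3.11 kcal = 13012 J; h = 701 m; g = 9.810 m/s².
m = 1.892 kg
1.892 kg × (1 g / 0.001000 kg) = 1892 g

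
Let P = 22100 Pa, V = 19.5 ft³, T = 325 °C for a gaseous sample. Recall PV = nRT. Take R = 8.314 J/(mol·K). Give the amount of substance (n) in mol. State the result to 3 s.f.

From the ideal-gas law: n = PV/(RT).
P = 22100 Pa; V = 19.5 ft³ = 0.5522 m³; T = 325 °C = 598.1 K; R = 8.314 J/(mol·K).
n = 2.454 mol

2.45 mol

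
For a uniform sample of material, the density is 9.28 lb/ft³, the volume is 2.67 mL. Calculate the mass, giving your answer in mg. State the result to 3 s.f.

Rearranging ρ = m/V for m: m = ρV.
ρ = 9.28 lb/ft³ = 148.7 kg/m³; V = 2.67 mL = 2.670×10^-6 m³.
m = 3.969×10^-4 kg
3.969×10^-4 kg × (1 mg / 1.000×10^-6 kg) = 396.9 mg

397 mg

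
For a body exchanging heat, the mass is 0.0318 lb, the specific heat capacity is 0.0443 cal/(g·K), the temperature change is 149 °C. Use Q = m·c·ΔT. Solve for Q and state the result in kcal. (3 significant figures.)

0.0952 kcal

Q is given directly by: Q = mcΔT.
m = 0.0318 lb = 0.01442 kg; c = 0.0443 cal/(g·K) = 185.4 J/(kg·K); ΔT = 149 °C = 149.0 K.
Q = 398.4 J  (the unit combination reduces to kg·m²/s² = J)
398.4 J × (1 kcal / 4184 J) = 0.09521 kcal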